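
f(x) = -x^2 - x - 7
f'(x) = -2*x - 1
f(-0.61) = -6.76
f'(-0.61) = 0.22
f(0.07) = -7.07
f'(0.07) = -1.14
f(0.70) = -8.19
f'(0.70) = -2.40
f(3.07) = -19.49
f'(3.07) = -7.14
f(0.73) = -8.26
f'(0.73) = -2.46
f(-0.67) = -6.78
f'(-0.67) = 0.34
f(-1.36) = -7.49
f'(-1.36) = 1.72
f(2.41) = -15.22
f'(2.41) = -5.82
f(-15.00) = -217.00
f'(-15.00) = 29.00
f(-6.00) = -37.00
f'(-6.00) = 11.00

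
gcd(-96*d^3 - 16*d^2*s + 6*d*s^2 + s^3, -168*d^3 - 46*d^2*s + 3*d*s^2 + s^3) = 24*d^2 + 10*d*s + s^2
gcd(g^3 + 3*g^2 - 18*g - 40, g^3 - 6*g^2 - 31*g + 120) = g + 5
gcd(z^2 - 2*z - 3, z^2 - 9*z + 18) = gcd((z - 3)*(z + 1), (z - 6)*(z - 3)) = z - 3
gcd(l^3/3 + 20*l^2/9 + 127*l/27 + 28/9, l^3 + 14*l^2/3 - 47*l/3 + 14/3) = 1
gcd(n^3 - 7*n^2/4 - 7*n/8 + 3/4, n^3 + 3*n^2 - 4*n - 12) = n - 2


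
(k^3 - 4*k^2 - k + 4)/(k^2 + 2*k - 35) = (k^3 - 4*k^2 - k + 4)/(k^2 + 2*k - 35)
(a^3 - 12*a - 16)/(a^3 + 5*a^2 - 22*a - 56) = (a + 2)/(a + 7)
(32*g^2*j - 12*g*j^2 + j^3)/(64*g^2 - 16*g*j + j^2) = j*(4*g - j)/(8*g - j)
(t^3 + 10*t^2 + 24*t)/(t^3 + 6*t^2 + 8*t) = (t + 6)/(t + 2)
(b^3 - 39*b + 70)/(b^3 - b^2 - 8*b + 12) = (b^2 + 2*b - 35)/(b^2 + b - 6)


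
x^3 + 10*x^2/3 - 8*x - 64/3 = (x - 8/3)*(x + 2)*(x + 4)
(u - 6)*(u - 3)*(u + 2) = u^3 - 7*u^2 + 36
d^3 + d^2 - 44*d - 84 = (d - 7)*(d + 2)*(d + 6)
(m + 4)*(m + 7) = m^2 + 11*m + 28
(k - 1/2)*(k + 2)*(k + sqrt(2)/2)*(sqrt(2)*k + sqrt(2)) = sqrt(2)*k^4 + k^3 + 5*sqrt(2)*k^3/2 + sqrt(2)*k^2/2 + 5*k^2/2 - sqrt(2)*k + k/2 - 1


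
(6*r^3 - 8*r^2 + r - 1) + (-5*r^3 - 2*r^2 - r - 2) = r^3 - 10*r^2 - 3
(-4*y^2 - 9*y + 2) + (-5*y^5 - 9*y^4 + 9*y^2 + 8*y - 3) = -5*y^5 - 9*y^4 + 5*y^2 - y - 1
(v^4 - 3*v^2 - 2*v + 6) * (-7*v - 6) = -7*v^5 - 6*v^4 + 21*v^3 + 32*v^2 - 30*v - 36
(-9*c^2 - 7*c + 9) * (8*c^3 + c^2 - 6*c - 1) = -72*c^5 - 65*c^4 + 119*c^3 + 60*c^2 - 47*c - 9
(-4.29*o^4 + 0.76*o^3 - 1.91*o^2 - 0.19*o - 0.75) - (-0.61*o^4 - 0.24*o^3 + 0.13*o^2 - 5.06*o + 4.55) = -3.68*o^4 + 1.0*o^3 - 2.04*o^2 + 4.87*o - 5.3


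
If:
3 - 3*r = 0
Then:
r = 1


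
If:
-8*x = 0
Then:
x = 0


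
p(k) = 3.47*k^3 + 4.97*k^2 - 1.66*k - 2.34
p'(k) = 10.41*k^2 + 9.94*k - 1.66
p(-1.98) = -6.50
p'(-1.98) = 19.47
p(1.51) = 18.43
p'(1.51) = 37.09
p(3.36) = 179.82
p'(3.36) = 149.26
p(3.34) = 176.85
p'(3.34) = 147.67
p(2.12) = 49.54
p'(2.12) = 66.20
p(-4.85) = -273.25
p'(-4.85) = 195.00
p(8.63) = 2583.78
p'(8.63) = 859.43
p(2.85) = 113.63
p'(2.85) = 111.22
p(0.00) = -2.34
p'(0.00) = -1.66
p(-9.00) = -2114.46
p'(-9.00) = 752.09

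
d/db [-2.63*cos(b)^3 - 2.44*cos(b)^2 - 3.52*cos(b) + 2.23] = (7.89*cos(b)^2 + 4.88*cos(b) + 3.52)*sin(b)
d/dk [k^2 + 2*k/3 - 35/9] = 2*k + 2/3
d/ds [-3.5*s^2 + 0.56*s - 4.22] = 0.56 - 7.0*s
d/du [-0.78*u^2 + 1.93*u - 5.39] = 1.93 - 1.56*u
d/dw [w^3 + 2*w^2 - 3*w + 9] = 3*w^2 + 4*w - 3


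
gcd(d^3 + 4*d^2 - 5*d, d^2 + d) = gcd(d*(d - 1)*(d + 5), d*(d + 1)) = d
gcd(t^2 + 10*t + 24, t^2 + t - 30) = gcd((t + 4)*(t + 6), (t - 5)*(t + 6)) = t + 6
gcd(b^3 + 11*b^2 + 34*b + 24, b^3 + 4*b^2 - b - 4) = b^2 + 5*b + 4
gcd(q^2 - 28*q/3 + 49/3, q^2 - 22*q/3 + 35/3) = q - 7/3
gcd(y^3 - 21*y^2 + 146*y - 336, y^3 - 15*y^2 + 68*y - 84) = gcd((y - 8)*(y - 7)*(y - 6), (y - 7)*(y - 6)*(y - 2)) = y^2 - 13*y + 42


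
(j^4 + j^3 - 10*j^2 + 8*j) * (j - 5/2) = j^5 - 3*j^4/2 - 25*j^3/2 + 33*j^2 - 20*j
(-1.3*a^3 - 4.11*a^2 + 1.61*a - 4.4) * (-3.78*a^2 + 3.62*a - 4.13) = 4.914*a^5 + 10.8298*a^4 - 15.595*a^3 + 39.4345*a^2 - 22.5773*a + 18.172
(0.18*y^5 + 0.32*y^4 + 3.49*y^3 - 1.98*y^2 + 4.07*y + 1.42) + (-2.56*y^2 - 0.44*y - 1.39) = 0.18*y^5 + 0.32*y^4 + 3.49*y^3 - 4.54*y^2 + 3.63*y + 0.03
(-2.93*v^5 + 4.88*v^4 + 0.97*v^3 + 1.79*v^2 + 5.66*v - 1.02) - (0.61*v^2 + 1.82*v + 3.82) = -2.93*v^5 + 4.88*v^4 + 0.97*v^3 + 1.18*v^2 + 3.84*v - 4.84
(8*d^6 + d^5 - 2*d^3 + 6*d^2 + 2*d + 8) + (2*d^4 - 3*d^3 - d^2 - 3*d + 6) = 8*d^6 + d^5 + 2*d^4 - 5*d^3 + 5*d^2 - d + 14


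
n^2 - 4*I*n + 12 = (n - 6*I)*(n + 2*I)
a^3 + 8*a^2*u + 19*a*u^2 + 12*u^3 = (a + u)*(a + 3*u)*(a + 4*u)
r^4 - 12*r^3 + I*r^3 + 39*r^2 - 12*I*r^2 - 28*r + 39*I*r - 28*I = (r - 7)*(r - 4)*(r - 1)*(r + I)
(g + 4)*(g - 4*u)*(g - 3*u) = g^3 - 7*g^2*u + 4*g^2 + 12*g*u^2 - 28*g*u + 48*u^2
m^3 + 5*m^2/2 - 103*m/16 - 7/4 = (m - 7/4)*(m + 1/4)*(m + 4)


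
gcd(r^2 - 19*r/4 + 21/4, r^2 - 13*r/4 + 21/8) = r - 7/4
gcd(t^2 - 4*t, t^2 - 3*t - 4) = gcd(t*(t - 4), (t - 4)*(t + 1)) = t - 4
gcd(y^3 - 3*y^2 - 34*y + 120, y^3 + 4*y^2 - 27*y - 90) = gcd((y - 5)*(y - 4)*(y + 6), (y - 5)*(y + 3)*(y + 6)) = y^2 + y - 30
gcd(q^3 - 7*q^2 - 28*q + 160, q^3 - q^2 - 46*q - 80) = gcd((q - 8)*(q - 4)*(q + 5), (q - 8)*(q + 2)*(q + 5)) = q^2 - 3*q - 40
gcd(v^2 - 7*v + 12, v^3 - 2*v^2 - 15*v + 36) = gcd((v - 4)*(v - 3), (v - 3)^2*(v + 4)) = v - 3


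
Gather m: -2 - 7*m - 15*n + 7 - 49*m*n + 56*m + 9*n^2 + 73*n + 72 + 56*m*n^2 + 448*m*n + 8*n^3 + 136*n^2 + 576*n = m*(56*n^2 + 399*n + 49) + 8*n^3 + 145*n^2 + 634*n + 77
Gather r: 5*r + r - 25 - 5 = 6*r - 30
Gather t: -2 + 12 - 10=0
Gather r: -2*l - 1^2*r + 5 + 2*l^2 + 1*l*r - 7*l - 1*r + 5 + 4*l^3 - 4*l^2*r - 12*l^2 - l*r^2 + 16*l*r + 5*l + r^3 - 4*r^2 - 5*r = 4*l^3 - 10*l^2 - 4*l + r^3 + r^2*(-l - 4) + r*(-4*l^2 + 17*l - 7) + 10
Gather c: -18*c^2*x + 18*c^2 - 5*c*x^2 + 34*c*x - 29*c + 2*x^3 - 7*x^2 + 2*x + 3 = c^2*(18 - 18*x) + c*(-5*x^2 + 34*x - 29) + 2*x^3 - 7*x^2 + 2*x + 3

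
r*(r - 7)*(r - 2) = r^3 - 9*r^2 + 14*r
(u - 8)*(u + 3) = u^2 - 5*u - 24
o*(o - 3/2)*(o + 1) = o^3 - o^2/2 - 3*o/2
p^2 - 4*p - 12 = (p - 6)*(p + 2)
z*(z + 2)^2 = z^3 + 4*z^2 + 4*z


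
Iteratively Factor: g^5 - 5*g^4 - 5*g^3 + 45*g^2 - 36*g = (g + 3)*(g^4 - 8*g^3 + 19*g^2 - 12*g) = (g - 1)*(g + 3)*(g^3 - 7*g^2 + 12*g) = (g - 3)*(g - 1)*(g + 3)*(g^2 - 4*g) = g*(g - 3)*(g - 1)*(g + 3)*(g - 4)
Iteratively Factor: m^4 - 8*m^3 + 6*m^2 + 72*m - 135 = (m + 3)*(m^3 - 11*m^2 + 39*m - 45) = (m - 5)*(m + 3)*(m^2 - 6*m + 9) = (m - 5)*(m - 3)*(m + 3)*(m - 3)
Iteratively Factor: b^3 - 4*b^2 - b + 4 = (b - 4)*(b^2 - 1) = (b - 4)*(b + 1)*(b - 1)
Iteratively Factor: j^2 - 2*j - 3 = (j + 1)*(j - 3)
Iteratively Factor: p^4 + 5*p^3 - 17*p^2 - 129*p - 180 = (p + 3)*(p^3 + 2*p^2 - 23*p - 60) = (p - 5)*(p + 3)*(p^2 + 7*p + 12) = (p - 5)*(p + 3)*(p + 4)*(p + 3)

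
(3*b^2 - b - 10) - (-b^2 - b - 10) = 4*b^2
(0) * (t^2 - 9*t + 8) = 0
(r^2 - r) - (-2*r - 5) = r^2 + r + 5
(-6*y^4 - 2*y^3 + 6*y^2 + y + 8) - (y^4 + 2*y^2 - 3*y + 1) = -7*y^4 - 2*y^3 + 4*y^2 + 4*y + 7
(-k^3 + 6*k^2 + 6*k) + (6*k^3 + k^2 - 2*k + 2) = 5*k^3 + 7*k^2 + 4*k + 2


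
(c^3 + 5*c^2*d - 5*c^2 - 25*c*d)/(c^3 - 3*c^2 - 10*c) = (c + 5*d)/(c + 2)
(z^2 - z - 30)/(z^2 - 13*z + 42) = (z + 5)/(z - 7)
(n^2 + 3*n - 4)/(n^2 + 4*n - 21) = (n^2 + 3*n - 4)/(n^2 + 4*n - 21)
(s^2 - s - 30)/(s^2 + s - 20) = (s - 6)/(s - 4)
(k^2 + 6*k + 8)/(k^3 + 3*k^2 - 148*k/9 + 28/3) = 9*(k^2 + 6*k + 8)/(9*k^3 + 27*k^2 - 148*k + 84)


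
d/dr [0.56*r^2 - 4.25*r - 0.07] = 1.12*r - 4.25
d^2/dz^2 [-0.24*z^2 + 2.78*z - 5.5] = -0.480000000000000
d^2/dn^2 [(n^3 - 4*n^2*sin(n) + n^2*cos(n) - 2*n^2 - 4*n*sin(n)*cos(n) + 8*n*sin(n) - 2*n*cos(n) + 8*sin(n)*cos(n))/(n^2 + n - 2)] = (4*n^6*sin(n) - n^6*cos(n) + 8*n^5*sin(2*n) - 34*n^4*sin(n) - 17*n^4*cos(n) + 8*n^4*cos(2*n) + 34*n^3*sin(n) - 60*n^3*sin(2*n) - 24*n^3*cos(2*n) + 10*n^3 + 12*n^2*sin(n) + 40*n^2*sin(2*n) + 48*n^2*cos(n) - 48*n^2*cos(2*n) - 36*n^2 + 40*n*sin(n) + 96*n*sin(2*n) - 112*n*cos(n) + 64*n*cos(2*n) + 24*n + 16*sin(n) - 48*sin(2*n) + 64*cos(n) - 16)/(n^6 + 3*n^5 - 3*n^4 - 11*n^3 + 6*n^2 + 12*n - 8)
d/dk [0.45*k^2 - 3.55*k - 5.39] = 0.9*k - 3.55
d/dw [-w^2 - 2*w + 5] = -2*w - 2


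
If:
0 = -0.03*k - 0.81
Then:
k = -27.00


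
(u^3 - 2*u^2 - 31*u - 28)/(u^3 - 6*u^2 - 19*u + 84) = (u + 1)/(u - 3)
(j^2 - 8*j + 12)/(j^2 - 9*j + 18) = (j - 2)/(j - 3)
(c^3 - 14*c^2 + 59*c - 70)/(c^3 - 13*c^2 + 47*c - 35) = (c - 2)/(c - 1)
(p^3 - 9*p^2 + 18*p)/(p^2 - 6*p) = p - 3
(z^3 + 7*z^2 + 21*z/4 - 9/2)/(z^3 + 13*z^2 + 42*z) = (z^2 + z - 3/4)/(z*(z + 7))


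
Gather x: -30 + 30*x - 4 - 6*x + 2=24*x - 32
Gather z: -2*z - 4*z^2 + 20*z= -4*z^2 + 18*z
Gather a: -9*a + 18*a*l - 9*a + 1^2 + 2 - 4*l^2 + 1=a*(18*l - 18) - 4*l^2 + 4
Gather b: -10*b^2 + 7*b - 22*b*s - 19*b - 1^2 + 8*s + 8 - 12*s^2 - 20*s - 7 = -10*b^2 + b*(-22*s - 12) - 12*s^2 - 12*s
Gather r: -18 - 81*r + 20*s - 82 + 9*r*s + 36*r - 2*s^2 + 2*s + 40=r*(9*s - 45) - 2*s^2 + 22*s - 60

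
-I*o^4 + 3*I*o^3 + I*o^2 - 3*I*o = o*(o - 3)*(o - 1)*(-I*o - I)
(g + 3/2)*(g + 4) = g^2 + 11*g/2 + 6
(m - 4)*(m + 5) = m^2 + m - 20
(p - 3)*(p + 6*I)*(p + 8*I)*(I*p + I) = I*p^4 - 14*p^3 - 2*I*p^3 + 28*p^2 - 51*I*p^2 + 42*p + 96*I*p + 144*I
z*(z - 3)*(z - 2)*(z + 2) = z^4 - 3*z^3 - 4*z^2 + 12*z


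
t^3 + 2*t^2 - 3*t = t*(t - 1)*(t + 3)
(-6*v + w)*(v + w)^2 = -6*v^3 - 11*v^2*w - 4*v*w^2 + w^3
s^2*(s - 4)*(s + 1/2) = s^4 - 7*s^3/2 - 2*s^2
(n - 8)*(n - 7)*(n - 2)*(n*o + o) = n^4*o - 16*n^3*o + 69*n^2*o - 26*n*o - 112*o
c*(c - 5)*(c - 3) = c^3 - 8*c^2 + 15*c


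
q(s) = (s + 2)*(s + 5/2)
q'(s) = 2*s + 9/2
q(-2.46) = -0.02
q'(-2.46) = -0.42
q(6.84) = 82.57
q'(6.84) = 18.18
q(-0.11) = 4.52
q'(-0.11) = 4.28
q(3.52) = 33.23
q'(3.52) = 11.54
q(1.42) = 13.41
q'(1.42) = 7.34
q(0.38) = 6.85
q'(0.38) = 5.26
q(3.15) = 29.10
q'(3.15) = 10.80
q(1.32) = 12.68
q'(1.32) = 7.14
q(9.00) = 126.50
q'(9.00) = 22.50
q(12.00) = 203.00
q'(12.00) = 28.50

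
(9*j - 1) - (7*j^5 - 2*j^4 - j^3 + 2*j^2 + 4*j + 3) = -7*j^5 + 2*j^4 + j^3 - 2*j^2 + 5*j - 4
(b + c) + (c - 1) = b + 2*c - 1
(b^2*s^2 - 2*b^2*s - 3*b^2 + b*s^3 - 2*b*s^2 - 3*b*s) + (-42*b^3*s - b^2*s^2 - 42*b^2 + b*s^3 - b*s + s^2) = -42*b^3*s - 2*b^2*s - 45*b^2 + 2*b*s^3 - 2*b*s^2 - 4*b*s + s^2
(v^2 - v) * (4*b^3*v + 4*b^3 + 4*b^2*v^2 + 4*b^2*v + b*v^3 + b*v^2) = 4*b^3*v^3 - 4*b^3*v + 4*b^2*v^4 - 4*b^2*v^2 + b*v^5 - b*v^3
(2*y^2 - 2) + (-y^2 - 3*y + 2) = y^2 - 3*y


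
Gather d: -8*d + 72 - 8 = 64 - 8*d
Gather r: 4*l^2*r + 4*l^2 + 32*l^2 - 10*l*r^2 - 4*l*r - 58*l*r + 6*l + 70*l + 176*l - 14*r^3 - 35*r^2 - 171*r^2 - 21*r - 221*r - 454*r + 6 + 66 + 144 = 36*l^2 + 252*l - 14*r^3 + r^2*(-10*l - 206) + r*(4*l^2 - 62*l - 696) + 216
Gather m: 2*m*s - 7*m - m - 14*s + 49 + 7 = m*(2*s - 8) - 14*s + 56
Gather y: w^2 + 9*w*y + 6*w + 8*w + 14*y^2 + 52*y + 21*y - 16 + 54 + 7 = w^2 + 14*w + 14*y^2 + y*(9*w + 73) + 45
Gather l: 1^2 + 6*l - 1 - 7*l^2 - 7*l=-7*l^2 - l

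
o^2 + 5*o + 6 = (o + 2)*(o + 3)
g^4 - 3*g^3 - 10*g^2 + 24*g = g*(g - 4)*(g - 2)*(g + 3)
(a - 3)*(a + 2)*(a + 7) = a^3 + 6*a^2 - 13*a - 42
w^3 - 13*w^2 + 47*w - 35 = (w - 7)*(w - 5)*(w - 1)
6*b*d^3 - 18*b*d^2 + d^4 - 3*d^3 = d^2*(6*b + d)*(d - 3)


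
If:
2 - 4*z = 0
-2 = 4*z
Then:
No Solution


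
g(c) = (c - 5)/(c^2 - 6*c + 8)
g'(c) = (6 - 2*c)*(c - 5)/(c^2 - 6*c + 8)^2 + 1/(c^2 - 6*c + 8)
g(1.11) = -1.51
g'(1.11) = -1.83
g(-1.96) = -0.29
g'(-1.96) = -0.08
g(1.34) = -2.08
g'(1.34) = -3.37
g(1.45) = -2.53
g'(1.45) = -4.88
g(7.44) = 0.13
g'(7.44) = -0.01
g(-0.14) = -0.58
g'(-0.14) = -0.30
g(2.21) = 7.42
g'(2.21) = -33.86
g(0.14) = -0.68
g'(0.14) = -0.40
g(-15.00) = -0.06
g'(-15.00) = 0.00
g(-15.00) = -0.06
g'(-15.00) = 0.00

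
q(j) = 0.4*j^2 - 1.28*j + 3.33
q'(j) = 0.8*j - 1.28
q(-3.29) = 11.87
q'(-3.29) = -3.91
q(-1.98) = 7.43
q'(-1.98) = -2.86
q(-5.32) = 21.46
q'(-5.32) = -5.54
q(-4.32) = 16.32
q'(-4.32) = -4.74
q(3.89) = 4.40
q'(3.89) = 1.83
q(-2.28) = 8.33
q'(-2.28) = -3.10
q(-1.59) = 6.38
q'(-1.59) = -2.55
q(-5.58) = 22.93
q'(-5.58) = -5.74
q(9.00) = 24.21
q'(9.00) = 5.92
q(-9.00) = 47.25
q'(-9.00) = -8.48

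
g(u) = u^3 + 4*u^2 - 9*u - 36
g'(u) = 3*u^2 + 8*u - 9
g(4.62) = 106.41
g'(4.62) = 91.99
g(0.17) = -37.41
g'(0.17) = -7.55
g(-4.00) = 0.00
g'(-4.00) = 7.00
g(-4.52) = -5.94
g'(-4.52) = 16.13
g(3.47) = 22.72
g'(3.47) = 54.88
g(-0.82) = -26.48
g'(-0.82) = -13.54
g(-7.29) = -145.23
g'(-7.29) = 92.11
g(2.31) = -23.12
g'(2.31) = 25.49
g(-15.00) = -2376.00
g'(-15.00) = 546.00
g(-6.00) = -54.00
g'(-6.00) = 51.00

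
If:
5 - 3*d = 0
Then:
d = 5/3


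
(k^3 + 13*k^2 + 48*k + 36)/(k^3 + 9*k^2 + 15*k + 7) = (k^2 + 12*k + 36)/(k^2 + 8*k + 7)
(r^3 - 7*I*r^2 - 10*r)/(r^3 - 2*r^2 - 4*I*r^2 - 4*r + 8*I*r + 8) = r*(r - 5*I)/(r^2 - 2*r*(1 + I) + 4*I)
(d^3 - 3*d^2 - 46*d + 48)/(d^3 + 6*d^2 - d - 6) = (d - 8)/(d + 1)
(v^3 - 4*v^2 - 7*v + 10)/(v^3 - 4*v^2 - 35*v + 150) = (v^2 + v - 2)/(v^2 + v - 30)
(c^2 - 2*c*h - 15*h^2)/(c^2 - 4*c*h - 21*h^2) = (c - 5*h)/(c - 7*h)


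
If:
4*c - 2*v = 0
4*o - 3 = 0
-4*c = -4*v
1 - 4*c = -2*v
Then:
No Solution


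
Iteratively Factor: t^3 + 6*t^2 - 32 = (t + 4)*(t^2 + 2*t - 8) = (t - 2)*(t + 4)*(t + 4)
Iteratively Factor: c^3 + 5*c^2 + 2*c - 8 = (c + 2)*(c^2 + 3*c - 4) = (c - 1)*(c + 2)*(c + 4)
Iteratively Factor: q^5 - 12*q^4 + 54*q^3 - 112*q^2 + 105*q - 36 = (q - 4)*(q^4 - 8*q^3 + 22*q^2 - 24*q + 9) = (q - 4)*(q - 3)*(q^3 - 5*q^2 + 7*q - 3) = (q - 4)*(q - 3)*(q - 1)*(q^2 - 4*q + 3) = (q - 4)*(q - 3)^2*(q - 1)*(q - 1)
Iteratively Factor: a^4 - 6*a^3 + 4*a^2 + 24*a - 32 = (a + 2)*(a^3 - 8*a^2 + 20*a - 16) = (a - 4)*(a + 2)*(a^2 - 4*a + 4) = (a - 4)*(a - 2)*(a + 2)*(a - 2)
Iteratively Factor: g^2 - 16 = (g - 4)*(g + 4)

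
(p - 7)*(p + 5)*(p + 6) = p^3 + 4*p^2 - 47*p - 210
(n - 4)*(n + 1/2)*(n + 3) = n^3 - n^2/2 - 25*n/2 - 6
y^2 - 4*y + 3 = (y - 3)*(y - 1)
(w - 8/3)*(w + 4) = w^2 + 4*w/3 - 32/3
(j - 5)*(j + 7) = j^2 + 2*j - 35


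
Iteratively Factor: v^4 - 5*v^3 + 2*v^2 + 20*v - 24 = (v - 2)*(v^3 - 3*v^2 - 4*v + 12) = (v - 3)*(v - 2)*(v^2 - 4) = (v - 3)*(v - 2)*(v + 2)*(v - 2)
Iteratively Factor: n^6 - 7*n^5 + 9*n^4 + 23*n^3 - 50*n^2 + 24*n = (n - 3)*(n^5 - 4*n^4 - 3*n^3 + 14*n^2 - 8*n) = (n - 3)*(n - 1)*(n^4 - 3*n^3 - 6*n^2 + 8*n) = (n - 3)*(n - 1)^2*(n^3 - 2*n^2 - 8*n) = n*(n - 3)*(n - 1)^2*(n^2 - 2*n - 8) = n*(n - 4)*(n - 3)*(n - 1)^2*(n + 2)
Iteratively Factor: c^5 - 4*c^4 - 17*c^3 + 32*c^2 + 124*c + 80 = (c - 4)*(c^4 - 17*c^2 - 36*c - 20) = (c - 4)*(c + 2)*(c^3 - 2*c^2 - 13*c - 10) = (c - 4)*(c + 1)*(c + 2)*(c^2 - 3*c - 10) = (c - 5)*(c - 4)*(c + 1)*(c + 2)*(c + 2)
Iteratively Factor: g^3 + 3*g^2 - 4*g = (g)*(g^2 + 3*g - 4) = g*(g - 1)*(g + 4)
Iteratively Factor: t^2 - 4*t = (t)*(t - 4)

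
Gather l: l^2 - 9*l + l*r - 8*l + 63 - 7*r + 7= l^2 + l*(r - 17) - 7*r + 70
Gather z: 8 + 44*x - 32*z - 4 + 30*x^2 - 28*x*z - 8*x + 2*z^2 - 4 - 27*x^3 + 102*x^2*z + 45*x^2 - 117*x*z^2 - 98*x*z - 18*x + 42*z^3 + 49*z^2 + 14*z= -27*x^3 + 75*x^2 + 18*x + 42*z^3 + z^2*(51 - 117*x) + z*(102*x^2 - 126*x - 18)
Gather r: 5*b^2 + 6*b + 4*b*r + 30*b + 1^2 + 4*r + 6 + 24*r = 5*b^2 + 36*b + r*(4*b + 28) + 7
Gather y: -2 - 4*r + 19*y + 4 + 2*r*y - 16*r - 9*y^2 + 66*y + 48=-20*r - 9*y^2 + y*(2*r + 85) + 50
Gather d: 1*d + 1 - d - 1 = 0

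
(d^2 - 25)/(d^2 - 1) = (d^2 - 25)/(d^2 - 1)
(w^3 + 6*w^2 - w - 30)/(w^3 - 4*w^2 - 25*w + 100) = (w^2 + w - 6)/(w^2 - 9*w + 20)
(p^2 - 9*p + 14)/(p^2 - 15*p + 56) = (p - 2)/(p - 8)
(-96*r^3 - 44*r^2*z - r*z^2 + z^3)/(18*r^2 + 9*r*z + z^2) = (-32*r^2 - 4*r*z + z^2)/(6*r + z)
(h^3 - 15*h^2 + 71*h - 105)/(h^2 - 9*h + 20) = (h^2 - 10*h + 21)/(h - 4)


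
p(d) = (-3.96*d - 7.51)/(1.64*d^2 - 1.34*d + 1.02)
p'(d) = (1.34 - 3.28*d)*(-3.96*d - 7.51)/(1.64*d^2 - 1.34*d + 1.02)^2 - 3.96/(1.64*d^2 - 1.34*d + 1.02)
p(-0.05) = -6.70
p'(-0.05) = -12.87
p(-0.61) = -2.08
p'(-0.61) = -4.46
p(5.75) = -0.64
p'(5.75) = 0.15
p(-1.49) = -0.24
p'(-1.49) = -0.82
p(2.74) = -1.90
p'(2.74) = 1.09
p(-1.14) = -0.64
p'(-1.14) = -1.54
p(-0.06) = -6.57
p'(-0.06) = -12.71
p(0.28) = -11.14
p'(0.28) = -11.20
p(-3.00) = 0.22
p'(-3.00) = -0.08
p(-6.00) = 0.24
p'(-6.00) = 0.02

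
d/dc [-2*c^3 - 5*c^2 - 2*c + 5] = -6*c^2 - 10*c - 2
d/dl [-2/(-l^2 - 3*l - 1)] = 2*(-2*l - 3)/(l^2 + 3*l + 1)^2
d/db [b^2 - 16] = 2*b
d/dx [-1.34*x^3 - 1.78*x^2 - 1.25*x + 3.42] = -4.02*x^2 - 3.56*x - 1.25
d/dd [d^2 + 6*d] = 2*d + 6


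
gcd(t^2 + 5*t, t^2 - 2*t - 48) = 1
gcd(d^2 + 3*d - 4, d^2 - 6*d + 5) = d - 1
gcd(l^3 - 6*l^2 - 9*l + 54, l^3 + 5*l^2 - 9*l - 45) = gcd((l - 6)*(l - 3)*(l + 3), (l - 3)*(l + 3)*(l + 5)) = l^2 - 9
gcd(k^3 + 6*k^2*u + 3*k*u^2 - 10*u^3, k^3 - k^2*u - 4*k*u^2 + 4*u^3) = -k^2 - k*u + 2*u^2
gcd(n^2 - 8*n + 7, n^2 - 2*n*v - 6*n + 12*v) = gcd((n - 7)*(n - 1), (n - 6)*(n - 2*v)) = 1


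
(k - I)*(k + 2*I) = k^2 + I*k + 2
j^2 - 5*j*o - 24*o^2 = (j - 8*o)*(j + 3*o)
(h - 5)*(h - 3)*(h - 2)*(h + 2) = h^4 - 8*h^3 + 11*h^2 + 32*h - 60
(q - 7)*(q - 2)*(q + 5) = q^3 - 4*q^2 - 31*q + 70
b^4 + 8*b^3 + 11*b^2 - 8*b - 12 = (b - 1)*(b + 1)*(b + 2)*(b + 6)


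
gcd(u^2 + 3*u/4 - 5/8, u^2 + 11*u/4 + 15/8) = u + 5/4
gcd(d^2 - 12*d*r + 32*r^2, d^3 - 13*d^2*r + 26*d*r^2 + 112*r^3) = -d + 8*r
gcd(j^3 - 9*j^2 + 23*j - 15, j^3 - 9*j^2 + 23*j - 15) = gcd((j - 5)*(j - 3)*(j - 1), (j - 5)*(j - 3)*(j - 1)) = j^3 - 9*j^2 + 23*j - 15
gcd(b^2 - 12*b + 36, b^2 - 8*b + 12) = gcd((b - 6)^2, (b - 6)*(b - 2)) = b - 6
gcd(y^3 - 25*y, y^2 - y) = y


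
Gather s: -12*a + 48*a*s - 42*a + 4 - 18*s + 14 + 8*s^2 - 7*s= -54*a + 8*s^2 + s*(48*a - 25) + 18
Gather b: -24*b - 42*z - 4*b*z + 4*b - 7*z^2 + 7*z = b*(-4*z - 20) - 7*z^2 - 35*z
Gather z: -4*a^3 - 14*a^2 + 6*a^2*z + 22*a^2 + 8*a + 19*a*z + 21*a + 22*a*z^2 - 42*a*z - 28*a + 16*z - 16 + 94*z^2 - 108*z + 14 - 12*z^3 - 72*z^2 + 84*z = -4*a^3 + 8*a^2 + a - 12*z^3 + z^2*(22*a + 22) + z*(6*a^2 - 23*a - 8) - 2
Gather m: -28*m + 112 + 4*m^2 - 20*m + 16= 4*m^2 - 48*m + 128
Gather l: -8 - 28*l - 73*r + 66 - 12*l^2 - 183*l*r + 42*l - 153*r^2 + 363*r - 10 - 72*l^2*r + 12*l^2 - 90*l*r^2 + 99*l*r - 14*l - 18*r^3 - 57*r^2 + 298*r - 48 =-72*l^2*r + l*(-90*r^2 - 84*r) - 18*r^3 - 210*r^2 + 588*r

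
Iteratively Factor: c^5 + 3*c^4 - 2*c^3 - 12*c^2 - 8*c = (c)*(c^4 + 3*c^3 - 2*c^2 - 12*c - 8) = c*(c + 1)*(c^3 + 2*c^2 - 4*c - 8) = c*(c + 1)*(c + 2)*(c^2 - 4) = c*(c + 1)*(c + 2)^2*(c - 2)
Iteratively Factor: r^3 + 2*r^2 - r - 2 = (r - 1)*(r^2 + 3*r + 2) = (r - 1)*(r + 2)*(r + 1)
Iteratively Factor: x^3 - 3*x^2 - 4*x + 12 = (x - 2)*(x^2 - x - 6) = (x - 2)*(x + 2)*(x - 3)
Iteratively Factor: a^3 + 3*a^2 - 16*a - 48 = (a - 4)*(a^2 + 7*a + 12) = (a - 4)*(a + 4)*(a + 3)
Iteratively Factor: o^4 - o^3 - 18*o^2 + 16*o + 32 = (o - 2)*(o^3 + o^2 - 16*o - 16) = (o - 4)*(o - 2)*(o^2 + 5*o + 4) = (o - 4)*(o - 2)*(o + 1)*(o + 4)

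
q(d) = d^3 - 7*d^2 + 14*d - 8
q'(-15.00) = 899.00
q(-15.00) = -5168.00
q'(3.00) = -1.00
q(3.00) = -2.00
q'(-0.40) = 20.08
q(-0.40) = -14.78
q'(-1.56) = 43.14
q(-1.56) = -50.67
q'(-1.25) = 36.19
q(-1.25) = -38.39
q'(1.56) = -0.54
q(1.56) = 0.60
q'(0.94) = 3.49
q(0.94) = -0.19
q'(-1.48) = 41.29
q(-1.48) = -47.29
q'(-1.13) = 33.65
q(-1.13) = -34.20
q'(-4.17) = 124.55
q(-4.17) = -260.61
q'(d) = 3*d^2 - 14*d + 14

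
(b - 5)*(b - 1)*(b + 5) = b^3 - b^2 - 25*b + 25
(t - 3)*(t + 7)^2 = t^3 + 11*t^2 + 7*t - 147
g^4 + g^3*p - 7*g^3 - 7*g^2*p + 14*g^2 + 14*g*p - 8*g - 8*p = (g - 4)*(g - 2)*(g - 1)*(g + p)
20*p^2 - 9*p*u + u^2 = (-5*p + u)*(-4*p + u)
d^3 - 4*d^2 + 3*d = d*(d - 3)*(d - 1)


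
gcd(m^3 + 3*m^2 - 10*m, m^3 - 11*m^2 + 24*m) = m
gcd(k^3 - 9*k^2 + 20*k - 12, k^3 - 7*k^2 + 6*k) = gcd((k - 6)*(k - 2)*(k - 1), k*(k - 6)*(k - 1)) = k^2 - 7*k + 6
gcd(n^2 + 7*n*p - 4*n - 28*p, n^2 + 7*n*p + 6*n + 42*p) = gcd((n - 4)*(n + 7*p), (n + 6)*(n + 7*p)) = n + 7*p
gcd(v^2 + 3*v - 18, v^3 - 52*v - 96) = v + 6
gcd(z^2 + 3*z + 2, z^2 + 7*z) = 1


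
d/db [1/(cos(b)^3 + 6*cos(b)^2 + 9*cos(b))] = 3*(sin(b)/cos(b)^2 + tan(b))/(cos(b) + 3)^3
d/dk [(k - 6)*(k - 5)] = 2*k - 11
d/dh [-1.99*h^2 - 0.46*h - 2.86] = -3.98*h - 0.46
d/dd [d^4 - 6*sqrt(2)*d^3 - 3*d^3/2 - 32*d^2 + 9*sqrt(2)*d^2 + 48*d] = 4*d^3 - 18*sqrt(2)*d^2 - 9*d^2/2 - 64*d + 18*sqrt(2)*d + 48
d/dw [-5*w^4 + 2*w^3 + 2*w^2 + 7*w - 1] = -20*w^3 + 6*w^2 + 4*w + 7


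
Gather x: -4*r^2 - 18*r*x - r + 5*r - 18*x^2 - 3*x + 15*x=-4*r^2 + 4*r - 18*x^2 + x*(12 - 18*r)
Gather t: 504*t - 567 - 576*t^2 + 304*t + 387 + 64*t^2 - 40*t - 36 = -512*t^2 + 768*t - 216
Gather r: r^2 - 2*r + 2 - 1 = r^2 - 2*r + 1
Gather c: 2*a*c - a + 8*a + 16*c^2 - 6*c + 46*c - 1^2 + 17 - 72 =7*a + 16*c^2 + c*(2*a + 40) - 56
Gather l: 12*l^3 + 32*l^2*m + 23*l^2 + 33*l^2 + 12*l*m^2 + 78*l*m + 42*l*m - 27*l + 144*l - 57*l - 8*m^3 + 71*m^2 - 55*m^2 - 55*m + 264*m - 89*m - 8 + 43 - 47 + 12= 12*l^3 + l^2*(32*m + 56) + l*(12*m^2 + 120*m + 60) - 8*m^3 + 16*m^2 + 120*m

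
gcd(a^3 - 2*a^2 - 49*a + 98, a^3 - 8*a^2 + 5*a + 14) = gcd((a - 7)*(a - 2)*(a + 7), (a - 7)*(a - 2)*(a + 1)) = a^2 - 9*a + 14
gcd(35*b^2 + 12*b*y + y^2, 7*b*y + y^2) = 7*b + y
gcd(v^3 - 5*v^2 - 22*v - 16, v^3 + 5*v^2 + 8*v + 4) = v^2 + 3*v + 2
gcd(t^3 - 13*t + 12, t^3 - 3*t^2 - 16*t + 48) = t^2 + t - 12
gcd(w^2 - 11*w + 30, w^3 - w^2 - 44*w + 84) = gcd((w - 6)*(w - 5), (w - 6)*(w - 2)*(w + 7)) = w - 6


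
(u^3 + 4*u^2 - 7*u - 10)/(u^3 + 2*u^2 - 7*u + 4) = (u^3 + 4*u^2 - 7*u - 10)/(u^3 + 2*u^2 - 7*u + 4)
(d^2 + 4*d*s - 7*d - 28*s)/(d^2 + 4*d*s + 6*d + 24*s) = (d - 7)/(d + 6)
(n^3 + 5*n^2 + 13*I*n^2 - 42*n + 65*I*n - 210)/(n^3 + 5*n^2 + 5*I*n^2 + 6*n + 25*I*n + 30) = (n + 7*I)/(n - I)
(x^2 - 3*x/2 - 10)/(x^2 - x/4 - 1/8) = 4*(-2*x^2 + 3*x + 20)/(-8*x^2 + 2*x + 1)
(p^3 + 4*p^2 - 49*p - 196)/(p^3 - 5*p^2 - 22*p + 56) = (p + 7)/(p - 2)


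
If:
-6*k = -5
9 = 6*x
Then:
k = 5/6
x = 3/2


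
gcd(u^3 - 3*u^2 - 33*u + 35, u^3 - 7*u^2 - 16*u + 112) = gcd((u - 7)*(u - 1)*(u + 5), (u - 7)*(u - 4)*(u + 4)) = u - 7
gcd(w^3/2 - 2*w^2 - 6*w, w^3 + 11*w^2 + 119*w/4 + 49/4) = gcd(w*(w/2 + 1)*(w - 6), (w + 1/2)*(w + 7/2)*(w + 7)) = 1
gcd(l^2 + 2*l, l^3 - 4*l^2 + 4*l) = l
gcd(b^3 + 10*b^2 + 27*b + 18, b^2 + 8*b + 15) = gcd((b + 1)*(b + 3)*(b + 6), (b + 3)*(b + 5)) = b + 3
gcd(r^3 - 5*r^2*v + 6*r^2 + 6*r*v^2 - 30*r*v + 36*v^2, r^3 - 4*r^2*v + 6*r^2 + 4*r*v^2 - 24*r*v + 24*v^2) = r^2 - 2*r*v + 6*r - 12*v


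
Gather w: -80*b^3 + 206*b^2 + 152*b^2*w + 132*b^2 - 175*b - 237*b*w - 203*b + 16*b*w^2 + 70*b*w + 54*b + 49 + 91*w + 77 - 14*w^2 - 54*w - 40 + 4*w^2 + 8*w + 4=-80*b^3 + 338*b^2 - 324*b + w^2*(16*b - 10) + w*(152*b^2 - 167*b + 45) + 90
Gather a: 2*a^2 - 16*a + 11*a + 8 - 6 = 2*a^2 - 5*a + 2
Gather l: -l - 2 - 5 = -l - 7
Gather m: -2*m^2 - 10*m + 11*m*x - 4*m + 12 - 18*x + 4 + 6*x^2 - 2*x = -2*m^2 + m*(11*x - 14) + 6*x^2 - 20*x + 16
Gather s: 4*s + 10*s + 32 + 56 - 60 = 14*s + 28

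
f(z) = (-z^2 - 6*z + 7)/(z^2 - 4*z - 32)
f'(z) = (4 - 2*z)*(-z^2 - 6*z + 7)/(z^2 - 4*z - 32)^2 + (-2*z - 6)/(z^2 - 4*z - 32)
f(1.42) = 0.10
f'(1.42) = 0.24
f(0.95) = -0.01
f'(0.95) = 0.23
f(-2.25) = -0.86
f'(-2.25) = 0.49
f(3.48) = 0.77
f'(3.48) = 0.45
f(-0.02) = -0.22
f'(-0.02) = 0.21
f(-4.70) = 1.47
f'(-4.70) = 2.61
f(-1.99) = -0.75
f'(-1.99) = 0.40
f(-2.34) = -0.91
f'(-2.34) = 0.54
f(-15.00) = -0.51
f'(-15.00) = 0.03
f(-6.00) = 0.25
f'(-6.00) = 0.36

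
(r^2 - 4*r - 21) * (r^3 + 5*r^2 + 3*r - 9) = r^5 + r^4 - 38*r^3 - 126*r^2 - 27*r + 189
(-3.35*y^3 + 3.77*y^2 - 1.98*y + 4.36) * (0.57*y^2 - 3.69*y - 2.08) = -1.9095*y^5 + 14.5104*y^4 - 8.0719*y^3 + 1.9498*y^2 - 11.97*y - 9.0688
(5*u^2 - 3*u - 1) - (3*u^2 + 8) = 2*u^2 - 3*u - 9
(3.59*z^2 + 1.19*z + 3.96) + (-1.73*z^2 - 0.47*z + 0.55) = 1.86*z^2 + 0.72*z + 4.51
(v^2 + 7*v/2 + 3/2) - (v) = v^2 + 5*v/2 + 3/2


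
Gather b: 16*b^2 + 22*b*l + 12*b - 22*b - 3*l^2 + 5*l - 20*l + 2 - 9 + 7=16*b^2 + b*(22*l - 10) - 3*l^2 - 15*l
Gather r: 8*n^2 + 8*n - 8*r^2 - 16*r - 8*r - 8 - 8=8*n^2 + 8*n - 8*r^2 - 24*r - 16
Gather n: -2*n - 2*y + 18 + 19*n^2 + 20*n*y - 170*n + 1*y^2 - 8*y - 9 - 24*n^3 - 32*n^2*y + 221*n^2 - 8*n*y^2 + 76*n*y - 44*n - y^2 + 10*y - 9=-24*n^3 + n^2*(240 - 32*y) + n*(-8*y^2 + 96*y - 216)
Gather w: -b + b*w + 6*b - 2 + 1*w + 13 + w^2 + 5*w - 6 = 5*b + w^2 + w*(b + 6) + 5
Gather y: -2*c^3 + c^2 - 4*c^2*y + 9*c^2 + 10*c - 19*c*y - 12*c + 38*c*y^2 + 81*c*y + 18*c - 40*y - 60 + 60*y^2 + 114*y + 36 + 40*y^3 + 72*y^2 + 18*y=-2*c^3 + 10*c^2 + 16*c + 40*y^3 + y^2*(38*c + 132) + y*(-4*c^2 + 62*c + 92) - 24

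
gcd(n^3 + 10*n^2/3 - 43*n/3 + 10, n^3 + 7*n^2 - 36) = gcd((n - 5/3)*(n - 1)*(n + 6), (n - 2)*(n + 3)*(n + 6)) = n + 6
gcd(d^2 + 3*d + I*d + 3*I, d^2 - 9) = d + 3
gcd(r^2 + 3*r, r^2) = r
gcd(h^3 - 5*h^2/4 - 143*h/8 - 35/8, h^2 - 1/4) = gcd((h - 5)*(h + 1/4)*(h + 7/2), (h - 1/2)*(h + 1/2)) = 1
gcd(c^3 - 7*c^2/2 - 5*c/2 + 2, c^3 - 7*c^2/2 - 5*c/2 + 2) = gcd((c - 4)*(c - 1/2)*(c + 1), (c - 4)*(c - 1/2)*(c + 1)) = c^3 - 7*c^2/2 - 5*c/2 + 2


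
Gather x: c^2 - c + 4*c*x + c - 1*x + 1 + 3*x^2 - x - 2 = c^2 + 3*x^2 + x*(4*c - 2) - 1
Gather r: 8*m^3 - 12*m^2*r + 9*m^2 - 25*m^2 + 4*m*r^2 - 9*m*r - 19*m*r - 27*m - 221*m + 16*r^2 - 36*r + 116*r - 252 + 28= 8*m^3 - 16*m^2 - 248*m + r^2*(4*m + 16) + r*(-12*m^2 - 28*m + 80) - 224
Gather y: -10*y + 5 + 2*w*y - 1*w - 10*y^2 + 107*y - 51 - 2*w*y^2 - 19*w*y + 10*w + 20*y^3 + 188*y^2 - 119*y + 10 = 9*w + 20*y^3 + y^2*(178 - 2*w) + y*(-17*w - 22) - 36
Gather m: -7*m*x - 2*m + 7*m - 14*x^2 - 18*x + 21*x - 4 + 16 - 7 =m*(5 - 7*x) - 14*x^2 + 3*x + 5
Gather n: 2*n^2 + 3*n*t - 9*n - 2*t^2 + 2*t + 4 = 2*n^2 + n*(3*t - 9) - 2*t^2 + 2*t + 4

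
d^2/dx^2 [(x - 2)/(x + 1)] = -6/(x + 1)^3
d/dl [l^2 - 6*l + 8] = 2*l - 6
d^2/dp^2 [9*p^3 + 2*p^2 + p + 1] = 54*p + 4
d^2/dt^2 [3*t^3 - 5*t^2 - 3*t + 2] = 18*t - 10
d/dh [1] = 0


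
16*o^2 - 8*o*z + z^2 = (-4*o + z)^2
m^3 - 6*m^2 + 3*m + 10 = (m - 5)*(m - 2)*(m + 1)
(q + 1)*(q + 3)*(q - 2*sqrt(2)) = q^3 - 2*sqrt(2)*q^2 + 4*q^2 - 8*sqrt(2)*q + 3*q - 6*sqrt(2)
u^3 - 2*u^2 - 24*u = u*(u - 6)*(u + 4)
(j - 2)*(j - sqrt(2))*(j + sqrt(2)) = j^3 - 2*j^2 - 2*j + 4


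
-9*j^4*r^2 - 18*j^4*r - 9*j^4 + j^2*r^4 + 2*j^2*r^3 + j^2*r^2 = (-3*j + r)*(3*j + r)*(j*r + j)^2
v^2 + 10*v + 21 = (v + 3)*(v + 7)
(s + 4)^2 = s^2 + 8*s + 16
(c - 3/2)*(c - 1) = c^2 - 5*c/2 + 3/2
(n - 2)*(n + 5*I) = n^2 - 2*n + 5*I*n - 10*I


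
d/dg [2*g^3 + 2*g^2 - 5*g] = 6*g^2 + 4*g - 5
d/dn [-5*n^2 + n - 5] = 1 - 10*n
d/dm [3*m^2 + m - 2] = 6*m + 1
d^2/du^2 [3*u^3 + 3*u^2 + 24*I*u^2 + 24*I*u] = 18*u + 6 + 48*I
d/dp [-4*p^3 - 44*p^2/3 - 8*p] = -12*p^2 - 88*p/3 - 8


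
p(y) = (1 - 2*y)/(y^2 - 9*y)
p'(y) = (1 - 2*y)*(9 - 2*y)/(y^2 - 9*y)^2 - 2/(y^2 - 9*y)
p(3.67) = 0.32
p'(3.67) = 0.07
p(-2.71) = 0.20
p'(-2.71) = 0.03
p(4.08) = 0.36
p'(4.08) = 0.08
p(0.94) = 0.12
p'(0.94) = 0.15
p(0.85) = 0.10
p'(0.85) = 0.18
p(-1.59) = 0.25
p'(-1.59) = 0.06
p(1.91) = 0.21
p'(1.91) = 0.07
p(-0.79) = 0.33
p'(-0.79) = 0.20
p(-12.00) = 0.10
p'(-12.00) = 0.01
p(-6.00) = 0.14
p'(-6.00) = 0.01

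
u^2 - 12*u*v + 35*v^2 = (u - 7*v)*(u - 5*v)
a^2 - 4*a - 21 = (a - 7)*(a + 3)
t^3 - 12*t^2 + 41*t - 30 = (t - 6)*(t - 5)*(t - 1)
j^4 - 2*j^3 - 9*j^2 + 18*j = j*(j - 3)*(j - 2)*(j + 3)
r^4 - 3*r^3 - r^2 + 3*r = r*(r - 3)*(r - 1)*(r + 1)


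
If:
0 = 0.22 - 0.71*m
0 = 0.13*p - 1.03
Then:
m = 0.31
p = 7.92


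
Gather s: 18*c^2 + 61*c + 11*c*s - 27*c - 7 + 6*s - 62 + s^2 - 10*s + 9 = 18*c^2 + 34*c + s^2 + s*(11*c - 4) - 60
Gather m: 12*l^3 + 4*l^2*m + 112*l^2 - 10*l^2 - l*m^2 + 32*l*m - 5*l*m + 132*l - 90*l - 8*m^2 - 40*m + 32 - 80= 12*l^3 + 102*l^2 + 42*l + m^2*(-l - 8) + m*(4*l^2 + 27*l - 40) - 48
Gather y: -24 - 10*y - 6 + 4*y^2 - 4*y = 4*y^2 - 14*y - 30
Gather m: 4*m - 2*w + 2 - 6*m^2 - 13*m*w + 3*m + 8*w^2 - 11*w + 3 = -6*m^2 + m*(7 - 13*w) + 8*w^2 - 13*w + 5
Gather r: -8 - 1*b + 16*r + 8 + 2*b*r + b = r*(2*b + 16)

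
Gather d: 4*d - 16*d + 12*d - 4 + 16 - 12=0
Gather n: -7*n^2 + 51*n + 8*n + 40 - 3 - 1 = -7*n^2 + 59*n + 36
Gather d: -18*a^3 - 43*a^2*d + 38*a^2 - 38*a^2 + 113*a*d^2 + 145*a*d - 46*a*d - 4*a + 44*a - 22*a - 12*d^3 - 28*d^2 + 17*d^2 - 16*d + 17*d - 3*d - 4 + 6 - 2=-18*a^3 + 18*a - 12*d^3 + d^2*(113*a - 11) + d*(-43*a^2 + 99*a - 2)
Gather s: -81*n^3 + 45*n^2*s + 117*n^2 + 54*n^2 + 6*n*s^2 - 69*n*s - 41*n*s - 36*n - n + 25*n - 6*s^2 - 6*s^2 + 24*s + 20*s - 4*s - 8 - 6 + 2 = -81*n^3 + 171*n^2 - 12*n + s^2*(6*n - 12) + s*(45*n^2 - 110*n + 40) - 12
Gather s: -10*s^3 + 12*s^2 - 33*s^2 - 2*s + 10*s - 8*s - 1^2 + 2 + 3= -10*s^3 - 21*s^2 + 4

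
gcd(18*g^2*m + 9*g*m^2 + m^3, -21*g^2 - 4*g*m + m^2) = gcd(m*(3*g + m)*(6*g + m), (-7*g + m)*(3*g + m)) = 3*g + m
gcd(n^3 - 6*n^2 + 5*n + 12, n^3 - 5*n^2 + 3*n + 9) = n^2 - 2*n - 3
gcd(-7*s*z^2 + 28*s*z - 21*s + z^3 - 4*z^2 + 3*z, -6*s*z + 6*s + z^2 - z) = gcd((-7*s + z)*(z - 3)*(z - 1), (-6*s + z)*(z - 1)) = z - 1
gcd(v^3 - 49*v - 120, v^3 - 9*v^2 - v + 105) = v + 3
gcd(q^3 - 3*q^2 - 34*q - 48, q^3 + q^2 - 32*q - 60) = q + 2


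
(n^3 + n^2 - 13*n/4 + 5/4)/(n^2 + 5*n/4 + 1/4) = (4*n^3 + 4*n^2 - 13*n + 5)/(4*n^2 + 5*n + 1)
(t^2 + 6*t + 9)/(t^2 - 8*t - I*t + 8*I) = (t^2 + 6*t + 9)/(t^2 - 8*t - I*t + 8*I)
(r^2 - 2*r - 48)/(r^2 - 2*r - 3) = (-r^2 + 2*r + 48)/(-r^2 + 2*r + 3)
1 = 1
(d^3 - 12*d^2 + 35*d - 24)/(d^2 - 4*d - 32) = (d^2 - 4*d + 3)/(d + 4)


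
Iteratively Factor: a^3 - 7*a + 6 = (a + 3)*(a^2 - 3*a + 2) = (a - 2)*(a + 3)*(a - 1)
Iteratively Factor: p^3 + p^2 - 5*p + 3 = (p + 3)*(p^2 - 2*p + 1) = (p - 1)*(p + 3)*(p - 1)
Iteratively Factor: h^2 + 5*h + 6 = (h + 2)*(h + 3)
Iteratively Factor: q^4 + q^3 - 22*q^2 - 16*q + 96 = (q + 3)*(q^3 - 2*q^2 - 16*q + 32) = (q - 4)*(q + 3)*(q^2 + 2*q - 8) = (q - 4)*(q - 2)*(q + 3)*(q + 4)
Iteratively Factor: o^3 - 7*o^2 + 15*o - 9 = (o - 1)*(o^2 - 6*o + 9) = (o - 3)*(o - 1)*(o - 3)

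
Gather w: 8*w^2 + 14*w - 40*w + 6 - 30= 8*w^2 - 26*w - 24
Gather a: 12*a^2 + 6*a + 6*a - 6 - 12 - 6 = 12*a^2 + 12*a - 24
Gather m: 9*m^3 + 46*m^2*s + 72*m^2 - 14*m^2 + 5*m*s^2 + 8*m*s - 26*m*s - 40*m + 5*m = 9*m^3 + m^2*(46*s + 58) + m*(5*s^2 - 18*s - 35)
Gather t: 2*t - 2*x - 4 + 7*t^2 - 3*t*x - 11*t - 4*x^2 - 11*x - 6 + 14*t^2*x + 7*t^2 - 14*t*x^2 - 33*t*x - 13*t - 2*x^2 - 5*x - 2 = t^2*(14*x + 14) + t*(-14*x^2 - 36*x - 22) - 6*x^2 - 18*x - 12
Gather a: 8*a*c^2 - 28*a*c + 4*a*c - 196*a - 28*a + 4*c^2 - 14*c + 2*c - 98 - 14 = a*(8*c^2 - 24*c - 224) + 4*c^2 - 12*c - 112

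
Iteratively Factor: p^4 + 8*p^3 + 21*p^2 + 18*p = (p + 3)*(p^3 + 5*p^2 + 6*p) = p*(p + 3)*(p^2 + 5*p + 6) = p*(p + 3)^2*(p + 2)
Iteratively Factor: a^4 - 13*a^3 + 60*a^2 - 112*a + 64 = (a - 4)*(a^3 - 9*a^2 + 24*a - 16) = (a - 4)^2*(a^2 - 5*a + 4) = (a - 4)^3*(a - 1)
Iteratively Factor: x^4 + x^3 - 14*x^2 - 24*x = (x - 4)*(x^3 + 5*x^2 + 6*x) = x*(x - 4)*(x^2 + 5*x + 6) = x*(x - 4)*(x + 2)*(x + 3)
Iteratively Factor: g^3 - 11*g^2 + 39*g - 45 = (g - 5)*(g^2 - 6*g + 9) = (g - 5)*(g - 3)*(g - 3)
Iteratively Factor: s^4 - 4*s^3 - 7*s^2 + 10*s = (s - 1)*(s^3 - 3*s^2 - 10*s) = (s - 1)*(s + 2)*(s^2 - 5*s) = s*(s - 1)*(s + 2)*(s - 5)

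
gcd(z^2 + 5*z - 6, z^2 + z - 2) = z - 1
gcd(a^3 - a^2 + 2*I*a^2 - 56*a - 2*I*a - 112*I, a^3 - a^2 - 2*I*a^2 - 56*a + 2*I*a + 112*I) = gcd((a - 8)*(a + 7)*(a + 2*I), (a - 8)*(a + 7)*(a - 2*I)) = a^2 - a - 56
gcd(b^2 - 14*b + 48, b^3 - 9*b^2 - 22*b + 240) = b^2 - 14*b + 48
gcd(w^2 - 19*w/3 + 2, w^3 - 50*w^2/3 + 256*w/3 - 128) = w - 6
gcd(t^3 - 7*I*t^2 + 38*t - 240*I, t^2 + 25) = t - 5*I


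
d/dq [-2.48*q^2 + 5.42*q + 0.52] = 5.42 - 4.96*q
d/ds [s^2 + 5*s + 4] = 2*s + 5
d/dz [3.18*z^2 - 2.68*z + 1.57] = 6.36*z - 2.68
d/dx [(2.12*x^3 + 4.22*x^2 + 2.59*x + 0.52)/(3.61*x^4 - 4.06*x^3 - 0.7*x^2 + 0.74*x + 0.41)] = (-7.6532*x^6 - 30.4684*x^5 - 12.4005*x^4 + 16.6596*x^3 + 13.877*x^2 + 4.1884*x + 0.6771)/(13.0321*x^8 - 29.3132*x^7 + 11.4296*x^6 + 11.0268*x^5 - 2.5586*x^4 - 4.3652*x^3 - 0.0264*x^2 + 0.6068*x + 0.1681)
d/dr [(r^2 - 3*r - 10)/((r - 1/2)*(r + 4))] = 2*(13*r^2 + 32*r + 82)/(4*r^4 + 28*r^3 + 33*r^2 - 56*r + 16)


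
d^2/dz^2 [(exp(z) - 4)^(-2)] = 4*(exp(z) + 2)*exp(z)/(exp(z) - 4)^4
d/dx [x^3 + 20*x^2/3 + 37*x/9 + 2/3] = 3*x^2 + 40*x/3 + 37/9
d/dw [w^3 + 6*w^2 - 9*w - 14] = 3*w^2 + 12*w - 9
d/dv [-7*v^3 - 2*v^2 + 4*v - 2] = -21*v^2 - 4*v + 4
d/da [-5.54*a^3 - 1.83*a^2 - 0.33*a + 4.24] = -16.62*a^2 - 3.66*a - 0.33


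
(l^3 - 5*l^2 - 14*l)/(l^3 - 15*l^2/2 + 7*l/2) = 2*(l + 2)/(2*l - 1)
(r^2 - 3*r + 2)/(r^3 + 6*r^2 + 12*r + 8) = (r^2 - 3*r + 2)/(r^3 + 6*r^2 + 12*r + 8)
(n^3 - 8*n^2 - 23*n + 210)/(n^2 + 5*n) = n - 13 + 42/n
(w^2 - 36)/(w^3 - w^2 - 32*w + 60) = (w - 6)/(w^2 - 7*w + 10)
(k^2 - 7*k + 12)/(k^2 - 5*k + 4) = (k - 3)/(k - 1)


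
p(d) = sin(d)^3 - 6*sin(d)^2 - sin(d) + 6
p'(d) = 3*sin(d)^2*cos(d) - 12*sin(d)*cos(d) - cos(d)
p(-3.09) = 6.04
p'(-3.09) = 0.37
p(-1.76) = 0.25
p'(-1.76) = -2.57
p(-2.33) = 3.19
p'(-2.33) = -6.39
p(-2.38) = 3.50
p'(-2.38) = -6.30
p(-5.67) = 3.63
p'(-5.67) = -5.65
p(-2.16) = 2.11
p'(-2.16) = -6.14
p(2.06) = 1.13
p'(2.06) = 4.35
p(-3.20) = 5.92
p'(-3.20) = 1.69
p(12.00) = 4.65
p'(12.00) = 5.32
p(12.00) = 4.65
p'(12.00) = 5.32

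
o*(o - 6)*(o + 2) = o^3 - 4*o^2 - 12*o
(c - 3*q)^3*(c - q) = c^4 - 10*c^3*q + 36*c^2*q^2 - 54*c*q^3 + 27*q^4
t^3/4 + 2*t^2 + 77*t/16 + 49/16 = (t/4 + 1/4)*(t + 7/2)^2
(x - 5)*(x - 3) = x^2 - 8*x + 15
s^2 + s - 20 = (s - 4)*(s + 5)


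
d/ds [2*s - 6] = 2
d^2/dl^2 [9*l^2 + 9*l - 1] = 18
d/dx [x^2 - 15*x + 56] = 2*x - 15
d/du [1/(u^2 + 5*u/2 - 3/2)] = 2*(-4*u - 5)/(2*u^2 + 5*u - 3)^2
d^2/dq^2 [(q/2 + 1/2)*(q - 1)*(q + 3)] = 3*q + 3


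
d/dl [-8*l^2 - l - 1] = -16*l - 1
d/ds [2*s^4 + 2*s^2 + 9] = 8*s^3 + 4*s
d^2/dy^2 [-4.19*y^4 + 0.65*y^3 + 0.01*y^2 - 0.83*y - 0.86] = -50.28*y^2 + 3.9*y + 0.02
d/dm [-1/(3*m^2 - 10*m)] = 2*(3*m - 5)/(m^2*(3*m - 10)^2)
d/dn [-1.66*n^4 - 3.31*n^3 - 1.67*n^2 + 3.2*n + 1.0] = -6.64*n^3 - 9.93*n^2 - 3.34*n + 3.2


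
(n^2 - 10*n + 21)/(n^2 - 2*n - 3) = (n - 7)/(n + 1)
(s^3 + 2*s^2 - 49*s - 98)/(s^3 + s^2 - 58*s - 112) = (s - 7)/(s - 8)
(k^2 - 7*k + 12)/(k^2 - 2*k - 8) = (k - 3)/(k + 2)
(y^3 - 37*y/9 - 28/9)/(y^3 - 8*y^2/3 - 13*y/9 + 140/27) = 3*(y + 1)/(3*y - 5)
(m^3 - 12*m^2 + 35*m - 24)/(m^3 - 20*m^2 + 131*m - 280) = (m^2 - 4*m + 3)/(m^2 - 12*m + 35)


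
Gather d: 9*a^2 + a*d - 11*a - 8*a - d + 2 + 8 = 9*a^2 - 19*a + d*(a - 1) + 10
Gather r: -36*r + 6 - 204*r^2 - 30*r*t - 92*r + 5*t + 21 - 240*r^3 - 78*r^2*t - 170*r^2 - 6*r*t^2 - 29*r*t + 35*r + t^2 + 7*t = -240*r^3 + r^2*(-78*t - 374) + r*(-6*t^2 - 59*t - 93) + t^2 + 12*t + 27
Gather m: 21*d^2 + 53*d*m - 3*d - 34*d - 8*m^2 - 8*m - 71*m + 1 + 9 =21*d^2 - 37*d - 8*m^2 + m*(53*d - 79) + 10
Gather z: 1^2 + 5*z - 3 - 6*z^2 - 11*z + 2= -6*z^2 - 6*z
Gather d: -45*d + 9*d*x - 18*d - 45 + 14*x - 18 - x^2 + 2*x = d*(9*x - 63) - x^2 + 16*x - 63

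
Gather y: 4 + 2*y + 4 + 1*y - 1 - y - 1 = 2*y + 6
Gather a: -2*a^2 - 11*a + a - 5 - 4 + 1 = -2*a^2 - 10*a - 8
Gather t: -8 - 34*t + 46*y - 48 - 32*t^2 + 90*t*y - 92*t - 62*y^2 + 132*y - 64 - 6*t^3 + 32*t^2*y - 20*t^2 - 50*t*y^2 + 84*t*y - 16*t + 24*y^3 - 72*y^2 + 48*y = -6*t^3 + t^2*(32*y - 52) + t*(-50*y^2 + 174*y - 142) + 24*y^3 - 134*y^2 + 226*y - 120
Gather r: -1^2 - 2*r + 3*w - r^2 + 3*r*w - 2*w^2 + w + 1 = -r^2 + r*(3*w - 2) - 2*w^2 + 4*w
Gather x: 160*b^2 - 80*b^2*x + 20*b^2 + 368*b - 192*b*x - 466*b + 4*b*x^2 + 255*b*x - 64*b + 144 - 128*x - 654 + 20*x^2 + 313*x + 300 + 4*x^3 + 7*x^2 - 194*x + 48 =180*b^2 - 162*b + 4*x^3 + x^2*(4*b + 27) + x*(-80*b^2 + 63*b - 9) - 162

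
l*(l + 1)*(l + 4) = l^3 + 5*l^2 + 4*l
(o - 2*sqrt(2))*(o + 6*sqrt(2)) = o^2 + 4*sqrt(2)*o - 24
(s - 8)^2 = s^2 - 16*s + 64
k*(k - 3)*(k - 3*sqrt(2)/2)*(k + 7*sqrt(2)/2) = k^4 - 3*k^3 + 2*sqrt(2)*k^3 - 21*k^2/2 - 6*sqrt(2)*k^2 + 63*k/2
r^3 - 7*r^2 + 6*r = r*(r - 6)*(r - 1)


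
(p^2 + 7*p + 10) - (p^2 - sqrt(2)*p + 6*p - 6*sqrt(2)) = p + sqrt(2)*p + 6*sqrt(2) + 10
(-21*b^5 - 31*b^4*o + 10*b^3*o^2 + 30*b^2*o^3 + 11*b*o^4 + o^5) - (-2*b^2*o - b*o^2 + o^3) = -21*b^5 - 31*b^4*o + 10*b^3*o^2 + 30*b^2*o^3 + 2*b^2*o + 11*b*o^4 + b*o^2 + o^5 - o^3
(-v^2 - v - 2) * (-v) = v^3 + v^2 + 2*v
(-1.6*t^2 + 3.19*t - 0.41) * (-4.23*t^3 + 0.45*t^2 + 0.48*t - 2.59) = 6.768*t^5 - 14.2137*t^4 + 2.4018*t^3 + 5.4907*t^2 - 8.4589*t + 1.0619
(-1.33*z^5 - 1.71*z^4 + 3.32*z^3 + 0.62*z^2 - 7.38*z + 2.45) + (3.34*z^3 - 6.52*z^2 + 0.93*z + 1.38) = -1.33*z^5 - 1.71*z^4 + 6.66*z^3 - 5.9*z^2 - 6.45*z + 3.83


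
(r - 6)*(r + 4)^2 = r^3 + 2*r^2 - 32*r - 96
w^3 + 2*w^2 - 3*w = w*(w - 1)*(w + 3)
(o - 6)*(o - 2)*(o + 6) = o^3 - 2*o^2 - 36*o + 72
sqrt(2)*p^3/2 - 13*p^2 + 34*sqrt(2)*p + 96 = (p - 8*sqrt(2))*(p - 6*sqrt(2))*(sqrt(2)*p/2 + 1)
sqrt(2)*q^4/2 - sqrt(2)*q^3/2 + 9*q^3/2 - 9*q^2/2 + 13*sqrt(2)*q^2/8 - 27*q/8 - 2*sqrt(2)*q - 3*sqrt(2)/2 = (q - 3/2)*(q + 1/2)*(q + 4*sqrt(2))*(sqrt(2)*q/2 + 1/2)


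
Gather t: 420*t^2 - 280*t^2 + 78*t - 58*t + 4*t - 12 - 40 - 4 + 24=140*t^2 + 24*t - 32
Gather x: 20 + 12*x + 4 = 12*x + 24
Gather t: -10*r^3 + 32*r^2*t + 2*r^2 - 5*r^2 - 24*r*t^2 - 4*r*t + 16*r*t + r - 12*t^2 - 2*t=-10*r^3 - 3*r^2 + r + t^2*(-24*r - 12) + t*(32*r^2 + 12*r - 2)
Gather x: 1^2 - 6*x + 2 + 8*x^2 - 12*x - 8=8*x^2 - 18*x - 5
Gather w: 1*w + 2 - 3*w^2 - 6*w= -3*w^2 - 5*w + 2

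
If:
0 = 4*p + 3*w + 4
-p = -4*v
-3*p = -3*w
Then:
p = -4/7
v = -1/7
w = -4/7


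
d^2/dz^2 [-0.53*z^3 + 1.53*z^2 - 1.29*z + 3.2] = 3.06 - 3.18*z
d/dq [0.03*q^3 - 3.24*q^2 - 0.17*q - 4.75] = 0.09*q^2 - 6.48*q - 0.17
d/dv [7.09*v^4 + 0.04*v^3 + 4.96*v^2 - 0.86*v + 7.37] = 28.36*v^3 + 0.12*v^2 + 9.92*v - 0.86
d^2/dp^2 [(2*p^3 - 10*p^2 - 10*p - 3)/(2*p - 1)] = 4*(4*p^3 - 6*p^2 + 3*p - 21)/(8*p^3 - 12*p^2 + 6*p - 1)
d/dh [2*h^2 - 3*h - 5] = 4*h - 3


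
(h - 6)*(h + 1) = h^2 - 5*h - 6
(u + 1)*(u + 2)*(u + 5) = u^3 + 8*u^2 + 17*u + 10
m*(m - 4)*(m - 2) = m^3 - 6*m^2 + 8*m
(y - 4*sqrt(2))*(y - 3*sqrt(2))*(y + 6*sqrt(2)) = y^3 - sqrt(2)*y^2 - 60*y + 144*sqrt(2)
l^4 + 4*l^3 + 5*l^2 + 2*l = l*(l + 1)^2*(l + 2)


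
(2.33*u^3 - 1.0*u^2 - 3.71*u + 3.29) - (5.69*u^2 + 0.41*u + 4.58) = 2.33*u^3 - 6.69*u^2 - 4.12*u - 1.29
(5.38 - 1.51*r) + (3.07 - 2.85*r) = 8.45 - 4.36*r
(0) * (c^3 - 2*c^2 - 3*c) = 0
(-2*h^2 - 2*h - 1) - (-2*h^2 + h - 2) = 1 - 3*h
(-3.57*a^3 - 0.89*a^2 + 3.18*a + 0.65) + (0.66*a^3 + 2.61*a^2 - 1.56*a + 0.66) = -2.91*a^3 + 1.72*a^2 + 1.62*a + 1.31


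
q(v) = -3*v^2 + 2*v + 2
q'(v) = 2 - 6*v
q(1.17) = 0.23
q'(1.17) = -5.02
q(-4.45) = -66.31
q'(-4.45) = 28.70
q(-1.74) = -10.56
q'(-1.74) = 12.44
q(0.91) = 1.34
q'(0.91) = -3.46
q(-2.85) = -28.07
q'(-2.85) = 19.10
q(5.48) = -77.13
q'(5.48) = -30.88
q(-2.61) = -23.66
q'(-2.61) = 17.66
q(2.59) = -12.94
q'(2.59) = -13.54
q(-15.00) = -703.00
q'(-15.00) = 92.00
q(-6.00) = -118.00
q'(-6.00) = 38.00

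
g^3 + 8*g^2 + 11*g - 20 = (g - 1)*(g + 4)*(g + 5)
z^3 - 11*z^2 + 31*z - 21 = (z - 7)*(z - 3)*(z - 1)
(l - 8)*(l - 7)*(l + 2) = l^3 - 13*l^2 + 26*l + 112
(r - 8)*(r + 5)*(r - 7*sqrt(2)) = r^3 - 7*sqrt(2)*r^2 - 3*r^2 - 40*r + 21*sqrt(2)*r + 280*sqrt(2)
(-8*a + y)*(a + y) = -8*a^2 - 7*a*y + y^2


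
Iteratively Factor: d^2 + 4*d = (d + 4)*(d)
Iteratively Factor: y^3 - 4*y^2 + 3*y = (y - 3)*(y^2 - y) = (y - 3)*(y - 1)*(y)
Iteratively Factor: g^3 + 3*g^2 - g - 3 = (g + 3)*(g^2 - 1) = (g - 1)*(g + 3)*(g + 1)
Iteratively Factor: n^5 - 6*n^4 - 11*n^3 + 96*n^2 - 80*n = (n - 5)*(n^4 - n^3 - 16*n^2 + 16*n) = n*(n - 5)*(n^3 - n^2 - 16*n + 16) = n*(n - 5)*(n + 4)*(n^2 - 5*n + 4) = n*(n - 5)*(n - 1)*(n + 4)*(n - 4)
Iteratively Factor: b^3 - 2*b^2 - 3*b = (b + 1)*(b^2 - 3*b) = b*(b + 1)*(b - 3)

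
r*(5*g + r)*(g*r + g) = 5*g^2*r^2 + 5*g^2*r + g*r^3 + g*r^2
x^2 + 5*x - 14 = (x - 2)*(x + 7)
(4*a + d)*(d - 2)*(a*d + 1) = 4*a^2*d^2 - 8*a^2*d + a*d^3 - 2*a*d^2 + 4*a*d - 8*a + d^2 - 2*d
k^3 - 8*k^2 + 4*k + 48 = (k - 6)*(k - 4)*(k + 2)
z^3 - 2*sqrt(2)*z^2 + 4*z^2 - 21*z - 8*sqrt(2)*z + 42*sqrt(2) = (z - 3)*(z + 7)*(z - 2*sqrt(2))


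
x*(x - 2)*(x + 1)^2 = x^4 - 3*x^2 - 2*x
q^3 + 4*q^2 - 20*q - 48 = (q - 4)*(q + 2)*(q + 6)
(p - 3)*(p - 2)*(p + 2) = p^3 - 3*p^2 - 4*p + 12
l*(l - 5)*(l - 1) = l^3 - 6*l^2 + 5*l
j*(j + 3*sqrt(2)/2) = j^2 + 3*sqrt(2)*j/2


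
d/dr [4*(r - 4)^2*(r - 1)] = 12*(r - 4)*(r - 2)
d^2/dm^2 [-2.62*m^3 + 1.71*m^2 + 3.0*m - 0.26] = 3.42 - 15.72*m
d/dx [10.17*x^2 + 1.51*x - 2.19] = 20.34*x + 1.51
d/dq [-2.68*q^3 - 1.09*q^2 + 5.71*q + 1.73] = -8.04*q^2 - 2.18*q + 5.71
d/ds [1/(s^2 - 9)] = -2*s/(s^2 - 9)^2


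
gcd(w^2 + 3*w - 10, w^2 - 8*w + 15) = 1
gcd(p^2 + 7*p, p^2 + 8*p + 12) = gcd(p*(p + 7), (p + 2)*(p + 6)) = 1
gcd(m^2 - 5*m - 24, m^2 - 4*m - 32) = m - 8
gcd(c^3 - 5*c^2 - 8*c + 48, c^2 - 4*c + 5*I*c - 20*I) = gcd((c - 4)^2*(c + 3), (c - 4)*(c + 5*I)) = c - 4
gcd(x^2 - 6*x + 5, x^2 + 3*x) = 1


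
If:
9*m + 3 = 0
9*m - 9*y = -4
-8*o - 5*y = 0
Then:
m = -1/3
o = -5/72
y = 1/9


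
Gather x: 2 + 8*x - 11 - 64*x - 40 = -56*x - 49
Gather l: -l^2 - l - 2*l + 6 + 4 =-l^2 - 3*l + 10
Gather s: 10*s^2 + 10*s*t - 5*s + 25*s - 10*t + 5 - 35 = 10*s^2 + s*(10*t + 20) - 10*t - 30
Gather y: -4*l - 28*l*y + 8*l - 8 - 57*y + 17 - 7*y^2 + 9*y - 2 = 4*l - 7*y^2 + y*(-28*l - 48) + 7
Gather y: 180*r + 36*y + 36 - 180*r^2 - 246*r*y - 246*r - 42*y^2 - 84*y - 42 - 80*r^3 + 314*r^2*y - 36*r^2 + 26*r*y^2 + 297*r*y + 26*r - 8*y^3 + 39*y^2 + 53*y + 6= -80*r^3 - 216*r^2 - 40*r - 8*y^3 + y^2*(26*r - 3) + y*(314*r^2 + 51*r + 5)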